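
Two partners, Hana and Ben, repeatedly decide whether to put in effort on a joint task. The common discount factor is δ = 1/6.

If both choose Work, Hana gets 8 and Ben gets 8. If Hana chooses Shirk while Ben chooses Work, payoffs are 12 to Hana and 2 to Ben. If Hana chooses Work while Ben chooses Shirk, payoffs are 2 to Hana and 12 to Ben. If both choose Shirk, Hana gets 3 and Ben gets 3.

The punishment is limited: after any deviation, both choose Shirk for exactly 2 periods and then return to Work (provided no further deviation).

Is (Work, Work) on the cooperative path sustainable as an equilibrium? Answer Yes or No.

IC: δ+…+δ^2 ≥ (12−8)/(8−3) = 4/5.
At δ = 1/6: partial sum = 0.1944 < 0.8000. Cooperation not sustainable.

No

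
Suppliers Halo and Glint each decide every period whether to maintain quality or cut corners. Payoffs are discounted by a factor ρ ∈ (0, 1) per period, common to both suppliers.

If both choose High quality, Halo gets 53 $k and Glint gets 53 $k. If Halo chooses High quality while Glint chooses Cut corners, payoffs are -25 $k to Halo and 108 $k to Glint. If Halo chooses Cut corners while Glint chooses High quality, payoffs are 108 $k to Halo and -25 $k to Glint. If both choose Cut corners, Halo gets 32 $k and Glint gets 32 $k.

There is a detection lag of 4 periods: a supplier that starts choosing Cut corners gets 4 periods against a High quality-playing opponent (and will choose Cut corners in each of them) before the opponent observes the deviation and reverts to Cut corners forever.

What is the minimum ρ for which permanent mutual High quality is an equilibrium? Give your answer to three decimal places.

0.922

A deviator earns 108 for 4 periods, then 32 forever; cooperating earns 53 forever. Multiplying the IC by (1−ρ):
53 ≥ 108(1−ρ^4) + 32ρ^4, so 76·ρ^4 ≥ 55 and ρ^4 ≥ 55/76.
ρ ≥ (55/76)^(1/4) ≈ 0.922.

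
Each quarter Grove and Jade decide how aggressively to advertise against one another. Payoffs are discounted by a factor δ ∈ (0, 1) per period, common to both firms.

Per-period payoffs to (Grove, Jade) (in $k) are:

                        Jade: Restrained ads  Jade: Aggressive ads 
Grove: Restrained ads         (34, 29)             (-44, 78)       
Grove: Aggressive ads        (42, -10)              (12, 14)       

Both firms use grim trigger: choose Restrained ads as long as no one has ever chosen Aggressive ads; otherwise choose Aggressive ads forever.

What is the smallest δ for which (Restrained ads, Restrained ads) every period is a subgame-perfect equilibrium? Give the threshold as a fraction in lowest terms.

49/64

For Grove: deviation gain 42−34 = 8, per-period punishment loss 34−12 = 22. IC gives δ ≥ 8/30 = 4/15.
For Jade: gain 49, loss 15 per period, so δ ≥ 49/64.
The tighter constraint is Jade's, so cooperation needs δ ≥ 49/64.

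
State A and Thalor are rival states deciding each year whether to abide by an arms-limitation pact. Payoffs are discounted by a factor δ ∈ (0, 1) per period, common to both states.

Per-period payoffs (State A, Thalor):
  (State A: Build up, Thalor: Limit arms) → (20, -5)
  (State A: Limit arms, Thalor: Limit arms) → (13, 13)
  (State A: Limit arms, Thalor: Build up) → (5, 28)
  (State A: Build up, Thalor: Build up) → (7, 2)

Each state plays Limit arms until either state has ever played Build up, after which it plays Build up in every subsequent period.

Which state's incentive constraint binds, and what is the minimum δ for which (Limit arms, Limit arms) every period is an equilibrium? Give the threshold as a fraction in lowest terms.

State A's threshold: (20−13)/(20−7) = 7/13.
Thalor's threshold: (28−13)/(28−2) = 15/26.
7/13 < 15/26, so Thalor binds and δ* = 15/26.

Thalor; δ ≥ 15/26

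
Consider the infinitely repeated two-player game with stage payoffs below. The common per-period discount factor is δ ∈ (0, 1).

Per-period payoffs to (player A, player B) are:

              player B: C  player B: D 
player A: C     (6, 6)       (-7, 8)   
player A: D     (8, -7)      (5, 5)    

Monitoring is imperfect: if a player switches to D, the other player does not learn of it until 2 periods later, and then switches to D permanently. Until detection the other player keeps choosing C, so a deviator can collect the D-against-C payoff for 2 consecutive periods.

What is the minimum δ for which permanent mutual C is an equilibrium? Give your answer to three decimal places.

A deviator earns 8 for 2 periods, then 5 forever; cooperating earns 6 forever. Multiplying the IC by (1−δ):
6 ≥ 8(1−δ^2) + 5δ^2, so 3·δ^2 ≥ 2 and δ^2 ≥ 2/3.
δ ≥ (2/3)^(1/2) ≈ 0.816.

0.816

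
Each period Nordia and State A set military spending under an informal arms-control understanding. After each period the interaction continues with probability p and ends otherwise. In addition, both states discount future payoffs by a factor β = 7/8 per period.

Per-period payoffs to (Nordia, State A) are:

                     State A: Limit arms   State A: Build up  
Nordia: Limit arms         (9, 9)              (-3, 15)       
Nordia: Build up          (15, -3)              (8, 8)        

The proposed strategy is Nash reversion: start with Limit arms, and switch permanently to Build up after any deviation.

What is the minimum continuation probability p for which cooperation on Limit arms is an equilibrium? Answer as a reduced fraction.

48/49

Expected continuation weight on next period's payoff is β·p = 7/8·p, which plays the role of the discount factor.
Cooperation requires 7/8·p ≥ (15−9)/(15−8) = 6/7, hence p ≥ 48/49.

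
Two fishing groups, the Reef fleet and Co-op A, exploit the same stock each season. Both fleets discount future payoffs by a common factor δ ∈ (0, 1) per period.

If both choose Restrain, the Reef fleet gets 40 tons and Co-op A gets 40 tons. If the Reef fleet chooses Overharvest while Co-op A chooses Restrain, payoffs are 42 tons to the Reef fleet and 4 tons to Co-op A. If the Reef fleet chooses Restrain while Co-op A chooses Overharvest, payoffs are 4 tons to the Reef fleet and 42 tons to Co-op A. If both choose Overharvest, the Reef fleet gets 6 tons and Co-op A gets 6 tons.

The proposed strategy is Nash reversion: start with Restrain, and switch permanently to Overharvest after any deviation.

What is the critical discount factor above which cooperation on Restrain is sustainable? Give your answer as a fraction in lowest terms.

1/18

One-period gain from deviating is 42 − 40 = 2. The loss is 40 − 6 = 34 in every subsequent period, with present value 34·δ/(1−δ).
Deviation is unprofitable when 34·δ/(1−δ) ≥ 2, i.e. δ/(1−δ) ≥ 1/17.
Equivalently δ ≥ 2/(2+34) = 1/18.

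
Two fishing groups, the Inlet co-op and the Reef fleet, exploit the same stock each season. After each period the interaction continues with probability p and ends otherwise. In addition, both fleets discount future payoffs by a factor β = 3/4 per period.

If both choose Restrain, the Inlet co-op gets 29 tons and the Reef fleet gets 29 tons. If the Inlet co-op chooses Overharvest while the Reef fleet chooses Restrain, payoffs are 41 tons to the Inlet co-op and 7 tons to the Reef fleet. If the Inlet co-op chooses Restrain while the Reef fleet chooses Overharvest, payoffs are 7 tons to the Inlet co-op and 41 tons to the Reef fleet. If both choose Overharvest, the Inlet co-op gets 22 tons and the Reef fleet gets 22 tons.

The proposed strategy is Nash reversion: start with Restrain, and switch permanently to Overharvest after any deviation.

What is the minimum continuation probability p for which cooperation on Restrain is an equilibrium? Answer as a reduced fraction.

Expected continuation weight on next period's payoff is β·p = 3/4·p, which plays the role of the discount factor.
Cooperation requires 3/4·p ≥ (41−29)/(41−22) = 12/19, hence p ≥ 16/19.

16/19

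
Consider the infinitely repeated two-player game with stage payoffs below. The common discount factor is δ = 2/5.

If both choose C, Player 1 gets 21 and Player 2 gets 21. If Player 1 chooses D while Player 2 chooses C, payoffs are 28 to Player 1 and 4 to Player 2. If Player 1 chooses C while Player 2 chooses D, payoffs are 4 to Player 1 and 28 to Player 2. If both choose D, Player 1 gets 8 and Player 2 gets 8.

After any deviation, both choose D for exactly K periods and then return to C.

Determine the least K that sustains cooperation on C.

2

IC: δ(1−δ^K)/(1−δ) ≥ (28−21)/(21−8) = 7/13.
With δ = 2/5: need 1 − δ^K ≥ 7/13·(1−2/5)/(2/5), i.e. δ^K ≤ 0.1923.
Since (2/5)^1 = 0.4000 and (2/5)^2 = 0.1600, the smallest such K is 2.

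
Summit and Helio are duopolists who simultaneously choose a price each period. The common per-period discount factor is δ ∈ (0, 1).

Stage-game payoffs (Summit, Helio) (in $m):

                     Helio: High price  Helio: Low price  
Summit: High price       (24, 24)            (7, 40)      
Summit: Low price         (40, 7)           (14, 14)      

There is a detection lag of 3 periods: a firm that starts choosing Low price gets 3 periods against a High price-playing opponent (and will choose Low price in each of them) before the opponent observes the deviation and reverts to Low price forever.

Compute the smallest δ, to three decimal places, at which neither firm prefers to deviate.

0.851

The best deviation is to choose Low price for all 3 undetected periods, earning 40 each, then 14 forever once detected.
Deviation value: 40(1−δ^3)/(1−δ) + 14δ^3/(1−δ); cooperation value: 24/(1−δ).
IC: 24 ≥ 40(1−δ^3) + 14δ^3 = 40 − 26δ^3.
So δ^3 ≥ 16/26 = 8/13, giving δ ≥ (8/13)^(1/3) ≈ 0.851.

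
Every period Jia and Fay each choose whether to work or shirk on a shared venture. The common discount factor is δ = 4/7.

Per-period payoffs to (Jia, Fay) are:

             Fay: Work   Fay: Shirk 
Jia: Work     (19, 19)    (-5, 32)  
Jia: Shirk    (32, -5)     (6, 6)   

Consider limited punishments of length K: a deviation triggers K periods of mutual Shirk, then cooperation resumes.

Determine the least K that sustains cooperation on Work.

3

Need Σ_{k=1}^{K} δ^k ≥ (32−19)/(19−6) = 1.0000 at δ = 4/7.
At K = 2 the sum is 0.8980 < 1.0000; at K = 3 it is 1.0845 ≥ 1.0000.
So the minimum punishment length is K = 3.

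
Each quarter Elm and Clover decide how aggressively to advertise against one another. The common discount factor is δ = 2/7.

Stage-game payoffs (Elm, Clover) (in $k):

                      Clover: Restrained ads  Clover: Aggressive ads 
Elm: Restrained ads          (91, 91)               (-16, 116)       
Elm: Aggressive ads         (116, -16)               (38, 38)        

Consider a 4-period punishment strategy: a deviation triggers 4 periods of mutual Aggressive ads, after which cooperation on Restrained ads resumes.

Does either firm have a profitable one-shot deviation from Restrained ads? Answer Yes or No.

Yes

A one-shot deviation gives 116 now, then 38 for 4 periods, then back to 91.
Gain from deviating: (116−91) today; loss: (91−38) in each of the next 4 periods.
No-deviation condition: (91−38)(δ+…+δ^4) ≥ 116−91, i.e. δ+…+δ^4 ≥ 25/53.
At δ = 2/7: δ+…+δ^4 = 0.3973 < 0.4717.
So cooperation is not sustainable.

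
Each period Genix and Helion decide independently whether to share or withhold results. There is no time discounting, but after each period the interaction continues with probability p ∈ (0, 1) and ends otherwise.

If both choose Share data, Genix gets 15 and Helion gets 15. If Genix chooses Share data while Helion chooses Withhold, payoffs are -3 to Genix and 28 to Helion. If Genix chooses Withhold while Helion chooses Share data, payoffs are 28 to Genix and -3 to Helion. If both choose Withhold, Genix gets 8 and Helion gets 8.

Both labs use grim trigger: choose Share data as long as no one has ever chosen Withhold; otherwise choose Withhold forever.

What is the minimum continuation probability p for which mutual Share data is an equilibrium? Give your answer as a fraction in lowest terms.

Expected cooperation value is 15 + p·15 + p²·15 + … = 15/(1−p); deviation gives 28 + p·8/(1−p).
15 ≥ 28(1−p) + 8p ⇒ 20p ≥ 13 ⇒ p ≥ 13/20.

13/20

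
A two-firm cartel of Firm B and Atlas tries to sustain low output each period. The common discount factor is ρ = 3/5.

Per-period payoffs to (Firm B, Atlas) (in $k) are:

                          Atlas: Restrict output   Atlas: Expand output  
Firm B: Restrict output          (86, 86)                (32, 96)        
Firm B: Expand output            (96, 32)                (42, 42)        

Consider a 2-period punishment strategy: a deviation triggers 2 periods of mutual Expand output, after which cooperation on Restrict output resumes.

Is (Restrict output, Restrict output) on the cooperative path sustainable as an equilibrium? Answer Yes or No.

Yes

IC: ρ+…+ρ^2 ≥ (96−86)/(86−42) = 5/22.
At ρ = 3/5: partial sum = 0.9600 ≥ 0.2273. Cooperation sustainable.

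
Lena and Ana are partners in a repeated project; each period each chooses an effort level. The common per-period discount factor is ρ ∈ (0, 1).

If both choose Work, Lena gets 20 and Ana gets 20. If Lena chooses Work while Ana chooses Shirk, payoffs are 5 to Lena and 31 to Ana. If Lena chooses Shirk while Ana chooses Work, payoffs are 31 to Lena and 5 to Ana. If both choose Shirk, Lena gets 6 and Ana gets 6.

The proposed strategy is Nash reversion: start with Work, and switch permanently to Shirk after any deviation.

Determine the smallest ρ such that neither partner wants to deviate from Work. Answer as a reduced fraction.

11/25

Under grim trigger the critical discount factor is (T−C)/(T−P) with T = 31, C = 20, P = 6.
ρ* = (31−20)/(31−6) = 11/25.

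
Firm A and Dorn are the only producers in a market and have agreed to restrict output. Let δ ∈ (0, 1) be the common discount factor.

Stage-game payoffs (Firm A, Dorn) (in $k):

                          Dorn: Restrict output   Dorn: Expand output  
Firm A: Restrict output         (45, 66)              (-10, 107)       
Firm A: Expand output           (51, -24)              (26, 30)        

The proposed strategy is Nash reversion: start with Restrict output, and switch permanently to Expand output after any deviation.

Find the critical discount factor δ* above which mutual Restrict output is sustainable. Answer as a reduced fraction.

41/77

Firm A: cooperation gives 45 each period; deviation gives 51 once then 26 forever.
  45/(1−δ) ≥ 51 + 26δ/(1−δ) ⇒ δ ≥ 6/25.
Dorn: cooperation gives 66 each period; deviation gives 107 once then 30 forever.
  δ ≥ 41/77.
Both must hold, so the binding constraint is Dorn's: δ ≥ 41/77.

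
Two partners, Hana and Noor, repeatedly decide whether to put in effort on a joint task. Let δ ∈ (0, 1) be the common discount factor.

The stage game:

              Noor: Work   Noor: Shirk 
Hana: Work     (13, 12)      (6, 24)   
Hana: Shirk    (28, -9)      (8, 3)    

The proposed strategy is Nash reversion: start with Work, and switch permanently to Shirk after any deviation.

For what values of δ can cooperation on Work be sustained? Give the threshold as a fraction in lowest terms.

3/4

Hana: cooperation gives 13 each period; deviation gives 28 once then 8 forever.
  13/(1−δ) ≥ 28 + 8δ/(1−δ) ⇒ δ ≥ 15/20 = 3/4.
Noor: cooperation gives 12 each period; deviation gives 24 once then 3 forever.
  δ ≥ 12/21 = 4/7.
Both must hold, so the binding constraint is Hana's: δ ≥ 3/4.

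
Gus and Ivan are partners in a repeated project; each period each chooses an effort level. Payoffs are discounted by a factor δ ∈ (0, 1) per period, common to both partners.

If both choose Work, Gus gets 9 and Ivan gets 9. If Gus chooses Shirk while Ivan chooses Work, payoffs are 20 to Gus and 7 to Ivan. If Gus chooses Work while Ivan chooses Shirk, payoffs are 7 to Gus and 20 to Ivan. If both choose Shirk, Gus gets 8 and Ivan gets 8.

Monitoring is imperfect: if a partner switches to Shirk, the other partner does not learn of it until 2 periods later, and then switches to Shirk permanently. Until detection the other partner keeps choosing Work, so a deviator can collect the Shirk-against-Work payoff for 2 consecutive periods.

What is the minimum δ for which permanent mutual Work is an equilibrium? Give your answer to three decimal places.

A deviator earns 20 for 2 periods, then 8 forever; cooperating earns 9 forever. Multiplying the IC by (1−δ):
9 ≥ 20(1−δ^2) + 8δ^2, so 12·δ^2 ≥ 11 and δ^2 ≥ 11/12.
δ ≥ (11/12)^(1/2) ≈ 0.957.

0.957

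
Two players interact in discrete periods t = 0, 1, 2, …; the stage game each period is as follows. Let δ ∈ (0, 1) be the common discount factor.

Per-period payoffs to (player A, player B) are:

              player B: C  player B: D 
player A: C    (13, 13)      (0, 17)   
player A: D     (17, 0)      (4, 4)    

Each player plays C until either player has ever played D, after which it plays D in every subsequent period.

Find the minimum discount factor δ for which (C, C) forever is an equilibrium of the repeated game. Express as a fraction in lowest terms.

One-period gain from deviating is 17 − 13 = 4. The loss is 13 − 4 = 9 in every subsequent period, with present value 9·δ/(1−δ).
Deviation is unprofitable when 9·δ/(1−δ) ≥ 4, i.e. δ/(1−δ) ≥ 4/9.
Equivalently δ ≥ 4/(4+9) = 4/13.

4/13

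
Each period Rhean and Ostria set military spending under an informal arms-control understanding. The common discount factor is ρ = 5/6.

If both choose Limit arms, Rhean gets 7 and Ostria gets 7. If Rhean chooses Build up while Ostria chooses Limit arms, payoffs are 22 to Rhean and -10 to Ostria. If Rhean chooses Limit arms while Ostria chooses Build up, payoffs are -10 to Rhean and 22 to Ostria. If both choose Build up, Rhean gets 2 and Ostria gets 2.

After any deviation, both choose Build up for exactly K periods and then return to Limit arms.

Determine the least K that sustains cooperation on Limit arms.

6

Need Σ_{k=1}^{K} ρ^k ≥ (22−7)/(7−2) = 3.0000 at ρ = 5/6.
At K = 5 the sum is 2.9906 < 3.0000; at K = 6 it is 3.3255 ≥ 3.0000.
So the minimum punishment length is K = 6.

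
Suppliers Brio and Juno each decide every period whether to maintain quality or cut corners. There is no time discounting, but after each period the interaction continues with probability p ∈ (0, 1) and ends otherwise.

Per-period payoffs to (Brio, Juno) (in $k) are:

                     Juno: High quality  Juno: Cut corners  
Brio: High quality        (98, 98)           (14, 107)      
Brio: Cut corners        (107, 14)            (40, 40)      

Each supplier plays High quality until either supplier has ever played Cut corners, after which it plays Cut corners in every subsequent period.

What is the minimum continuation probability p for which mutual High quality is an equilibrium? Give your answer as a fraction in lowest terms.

9/67

Expected cooperation value is 98 + p·98 + p²·98 + … = 98/(1−p); deviation gives 107 + p·40/(1−p).
98 ≥ 107(1−p) + 40p ⇒ 67p ≥ 9 ⇒ p ≥ 9/67.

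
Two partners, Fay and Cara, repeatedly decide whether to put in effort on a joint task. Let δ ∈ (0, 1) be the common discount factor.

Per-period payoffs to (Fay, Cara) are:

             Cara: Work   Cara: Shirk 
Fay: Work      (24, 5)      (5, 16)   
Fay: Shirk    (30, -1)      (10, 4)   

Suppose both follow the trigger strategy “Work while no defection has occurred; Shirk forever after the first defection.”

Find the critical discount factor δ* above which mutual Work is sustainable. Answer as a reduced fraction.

11/12

For Fay: deviation gain 30−24 = 6, per-period punishment loss 24−10 = 14. IC gives δ ≥ 6/20 = 3/10.
For Cara: gain 11, loss 1 per period, so δ ≥ 11/12.
The tighter constraint is Cara's, so cooperation needs δ ≥ 11/12.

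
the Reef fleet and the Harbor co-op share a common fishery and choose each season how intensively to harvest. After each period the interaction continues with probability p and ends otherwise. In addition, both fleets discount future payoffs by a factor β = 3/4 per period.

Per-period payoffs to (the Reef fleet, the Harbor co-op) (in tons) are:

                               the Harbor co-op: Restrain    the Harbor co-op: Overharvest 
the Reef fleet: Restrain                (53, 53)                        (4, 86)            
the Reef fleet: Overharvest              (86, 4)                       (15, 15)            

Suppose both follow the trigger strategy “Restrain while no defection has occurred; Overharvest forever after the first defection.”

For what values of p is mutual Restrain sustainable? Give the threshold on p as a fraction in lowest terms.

44/71

Expected continuation weight on next period's payoff is β·p = 3/4·p, which plays the role of the discount factor.
Cooperation requires 3/4·p ≥ (86−53)/(86−15) = 33/71, hence p ≥ 44/71.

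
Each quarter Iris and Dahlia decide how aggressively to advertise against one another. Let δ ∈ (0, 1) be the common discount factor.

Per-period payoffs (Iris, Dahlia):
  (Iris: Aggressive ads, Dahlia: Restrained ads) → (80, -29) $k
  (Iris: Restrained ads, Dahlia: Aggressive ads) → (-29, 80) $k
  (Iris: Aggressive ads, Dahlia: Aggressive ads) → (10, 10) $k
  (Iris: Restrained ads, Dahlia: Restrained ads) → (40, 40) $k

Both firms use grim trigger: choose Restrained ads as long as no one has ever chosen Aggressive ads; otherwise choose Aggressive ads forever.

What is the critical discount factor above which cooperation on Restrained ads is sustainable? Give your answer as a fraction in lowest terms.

4/7

Cooperation forever yields 40 each period: 40/(1−δ).
Deviating yields 80 once, then 10 forever: 80 + 10δ/(1−δ).
No profitable deviation requires 40/(1−δ) ≥ 80 + 10δ/(1−δ).
Multiplying by (1−δ): 40 ≥ 80(1−δ) + 10δ = 80 − 70δ.
So 70δ ≥ 40, i.e. δ ≥ 40/70 = 4/7.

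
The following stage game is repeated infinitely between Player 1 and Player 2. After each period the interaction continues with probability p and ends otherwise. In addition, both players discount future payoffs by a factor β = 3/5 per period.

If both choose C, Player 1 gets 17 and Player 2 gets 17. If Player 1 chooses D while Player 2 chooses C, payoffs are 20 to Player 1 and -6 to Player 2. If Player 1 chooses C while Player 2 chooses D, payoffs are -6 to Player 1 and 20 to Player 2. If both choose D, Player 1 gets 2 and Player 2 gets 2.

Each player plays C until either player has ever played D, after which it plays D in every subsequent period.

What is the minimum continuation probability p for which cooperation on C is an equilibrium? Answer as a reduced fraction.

Expected continuation weight on next period's payoff is β·p = 3/5·p, which plays the role of the discount factor.
Cooperation requires 3/5·p ≥ (20−17)/(20−2) = 1/6, hence p ≥ 5/18.

5/18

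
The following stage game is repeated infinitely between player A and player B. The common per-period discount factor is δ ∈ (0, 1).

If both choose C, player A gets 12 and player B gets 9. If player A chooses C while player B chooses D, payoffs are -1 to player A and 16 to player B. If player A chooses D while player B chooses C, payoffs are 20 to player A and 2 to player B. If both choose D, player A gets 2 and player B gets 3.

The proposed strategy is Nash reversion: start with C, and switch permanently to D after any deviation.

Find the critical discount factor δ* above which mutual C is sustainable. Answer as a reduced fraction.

player A's threshold: (20−12)/(20−2) = 4/9.
player B's threshold: (16−9)/(16−3) = 7/13.
4/9 < 7/13, so player B binds and δ* = 7/13.

7/13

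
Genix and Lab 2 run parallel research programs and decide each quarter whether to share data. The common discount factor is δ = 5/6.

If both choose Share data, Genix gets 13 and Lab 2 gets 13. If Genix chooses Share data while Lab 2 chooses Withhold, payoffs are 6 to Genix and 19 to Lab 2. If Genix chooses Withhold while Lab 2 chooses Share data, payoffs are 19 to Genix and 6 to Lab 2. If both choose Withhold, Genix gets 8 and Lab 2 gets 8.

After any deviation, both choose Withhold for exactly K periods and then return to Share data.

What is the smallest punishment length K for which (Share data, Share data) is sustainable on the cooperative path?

Need Σ_{k=1}^{K} δ^k ≥ (19−13)/(13−8) = 1.2000 at δ = 5/6.
At K = 1 the sum is 0.8333 < 1.2000; at K = 2 it is 1.5278 ≥ 1.2000.
So the minimum punishment length is K = 2.

2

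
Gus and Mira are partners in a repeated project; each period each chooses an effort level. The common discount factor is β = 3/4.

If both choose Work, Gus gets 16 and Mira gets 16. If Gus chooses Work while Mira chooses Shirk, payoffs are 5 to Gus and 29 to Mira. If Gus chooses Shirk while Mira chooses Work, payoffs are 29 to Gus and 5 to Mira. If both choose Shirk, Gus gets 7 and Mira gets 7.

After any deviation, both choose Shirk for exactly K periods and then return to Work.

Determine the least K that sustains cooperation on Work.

IC: β(1−β^K)/(1−β) ≥ (29−16)/(16−7) = 13/9.
With β = 3/4: need 1 − β^K ≥ 13/9·(1−3/4)/(3/4), i.e. β^K ≤ 0.5185.
Since (3/4)^2 = 0.5625 and (3/4)^3 = 0.4219, the smallest such K is 3.

3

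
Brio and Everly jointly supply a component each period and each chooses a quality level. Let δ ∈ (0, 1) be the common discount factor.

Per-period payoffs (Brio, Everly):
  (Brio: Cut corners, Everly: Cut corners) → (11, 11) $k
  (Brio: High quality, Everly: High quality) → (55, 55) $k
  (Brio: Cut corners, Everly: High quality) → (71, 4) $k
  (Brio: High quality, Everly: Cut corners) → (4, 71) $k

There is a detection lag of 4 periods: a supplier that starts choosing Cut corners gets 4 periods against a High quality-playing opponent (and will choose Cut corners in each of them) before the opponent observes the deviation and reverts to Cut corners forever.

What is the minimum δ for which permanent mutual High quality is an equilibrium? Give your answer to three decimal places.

0.719

Deviating for the 4 undetected periods gains 71−55 = 16 per period over cooperation, then loses 55−11 = 44 per period forever once punishment starts.
Gain: 16(1 + δ + … + δ^3); loss: 44·δ^4/(1−δ).
No profitable deviation ⇔ 16(1−δ^4) ≤ 44·δ^4, i.e. δ^4 ≥ 16/(16+44) = 4/15.
Hence δ ≥ (4/15)^(1/4) ≈ 0.719.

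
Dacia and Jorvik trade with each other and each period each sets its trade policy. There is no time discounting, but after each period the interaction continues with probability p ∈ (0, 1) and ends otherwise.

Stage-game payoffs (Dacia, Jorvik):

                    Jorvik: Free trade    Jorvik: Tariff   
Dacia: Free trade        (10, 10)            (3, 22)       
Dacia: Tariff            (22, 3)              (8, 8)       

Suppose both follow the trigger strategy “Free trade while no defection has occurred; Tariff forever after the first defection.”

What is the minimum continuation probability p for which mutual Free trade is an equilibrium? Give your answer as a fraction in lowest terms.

Expected cooperation value is 10 + p·10 + p²·10 + … = 10/(1−p); deviation gives 22 + p·8/(1−p).
10 ≥ 22(1−p) + 8p ⇒ 14p ≥ 12 ⇒ p ≥ 12/14 = 6/7.

6/7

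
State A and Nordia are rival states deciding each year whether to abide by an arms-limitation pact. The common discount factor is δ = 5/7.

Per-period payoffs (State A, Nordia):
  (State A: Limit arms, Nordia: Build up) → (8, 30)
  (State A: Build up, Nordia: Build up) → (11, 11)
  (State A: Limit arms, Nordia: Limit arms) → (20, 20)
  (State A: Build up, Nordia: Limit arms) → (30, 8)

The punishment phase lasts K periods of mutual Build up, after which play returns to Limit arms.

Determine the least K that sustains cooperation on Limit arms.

IC: δ(1−δ^K)/(1−δ) ≥ (30−20)/(20−11) = 10/9.
With δ = 5/7: need 1 − δ^K ≥ 10/9·(1−5/7)/(5/7), i.e. δ^K ≤ 0.5556.
Since (5/7)^1 = 0.7143 and (5/7)^2 = 0.5102, the smallest such K is 2.

2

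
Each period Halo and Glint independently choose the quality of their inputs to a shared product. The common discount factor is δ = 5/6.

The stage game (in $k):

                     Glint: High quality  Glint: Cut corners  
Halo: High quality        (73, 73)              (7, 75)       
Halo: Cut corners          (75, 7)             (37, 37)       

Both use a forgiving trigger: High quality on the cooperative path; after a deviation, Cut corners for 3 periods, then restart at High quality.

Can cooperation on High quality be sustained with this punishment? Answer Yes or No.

Comparing payoff streams over the 4 periods until play realigns: cooperate → 73(1+δ+…+δ^3); deviate → 75 + 37(δ+…+δ^3).
Cooperation is sustained iff (73−37)(δ+…+δ^3) ≥ 75−73.
δ+…+δ^3 = 5/6·(1−(5/6)^3)/(1−5/6) = 2.1065, and (75−73)/(73−37) = 0.0556.
2.1065 ≥ 0.0556, so cooperation is sustainable.

Yes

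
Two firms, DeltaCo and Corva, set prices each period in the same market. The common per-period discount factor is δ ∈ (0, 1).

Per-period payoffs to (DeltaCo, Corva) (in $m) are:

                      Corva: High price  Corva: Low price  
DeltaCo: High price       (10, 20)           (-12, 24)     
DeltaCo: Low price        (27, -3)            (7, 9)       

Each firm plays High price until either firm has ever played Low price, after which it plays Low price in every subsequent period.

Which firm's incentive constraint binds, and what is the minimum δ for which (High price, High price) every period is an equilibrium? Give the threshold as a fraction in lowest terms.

DeltaCo; δ ≥ 17/20

For DeltaCo: deviation gain 27−10 = 17, per-period punishment loss 10−7 = 3. IC gives δ ≥ 17/20.
For Corva: gain 4, loss 11 per period, so δ ≥ 4/15.
The tighter constraint is DeltaCo's, so cooperation needs δ ≥ 17/20.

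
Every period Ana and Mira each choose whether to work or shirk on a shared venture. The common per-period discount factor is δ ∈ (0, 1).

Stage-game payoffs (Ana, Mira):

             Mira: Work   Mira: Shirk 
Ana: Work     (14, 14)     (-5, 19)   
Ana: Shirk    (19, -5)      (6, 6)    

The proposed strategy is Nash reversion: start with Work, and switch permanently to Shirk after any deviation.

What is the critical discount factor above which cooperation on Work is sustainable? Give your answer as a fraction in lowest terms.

One-period gain from deviating is 19 − 14 = 5. The loss is 14 − 6 = 8 in every subsequent period, with present value 8·δ/(1−δ).
Deviation is unprofitable when 8·δ/(1−δ) ≥ 5, i.e. δ/(1−δ) ≥ 5/8.
Equivalently δ ≥ 5/(5+8) = 5/13.

5/13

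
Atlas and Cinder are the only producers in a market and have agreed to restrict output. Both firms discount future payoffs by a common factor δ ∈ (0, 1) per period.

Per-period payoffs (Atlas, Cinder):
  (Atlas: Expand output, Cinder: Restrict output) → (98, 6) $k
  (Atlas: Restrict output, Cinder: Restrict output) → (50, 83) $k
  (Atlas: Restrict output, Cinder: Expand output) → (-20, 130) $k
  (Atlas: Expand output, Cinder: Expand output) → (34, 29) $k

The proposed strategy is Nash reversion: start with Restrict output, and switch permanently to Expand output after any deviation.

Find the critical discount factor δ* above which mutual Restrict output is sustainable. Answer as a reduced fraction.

3/4

Atlas's threshold: (98−50)/(98−34) = 3/4.
Cinder's threshold: (130−83)/(130−29) = 47/101.
3/4 > 47/101, so Atlas binds and δ* = 3/4.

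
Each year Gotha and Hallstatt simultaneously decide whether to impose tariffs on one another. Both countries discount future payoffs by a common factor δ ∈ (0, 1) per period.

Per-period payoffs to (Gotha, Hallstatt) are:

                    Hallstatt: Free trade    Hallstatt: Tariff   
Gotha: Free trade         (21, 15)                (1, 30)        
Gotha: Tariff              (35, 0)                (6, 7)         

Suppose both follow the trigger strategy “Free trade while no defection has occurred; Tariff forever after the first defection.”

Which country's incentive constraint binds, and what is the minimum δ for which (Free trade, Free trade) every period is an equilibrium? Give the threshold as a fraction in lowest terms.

Gotha's threshold: (35−21)/(35−6) = 14/29.
Hallstatt's threshold: (30−15)/(30−7) = 15/23.
14/29 < 15/23, so Hallstatt binds and δ* = 15/23.

Hallstatt; δ ≥ 15/23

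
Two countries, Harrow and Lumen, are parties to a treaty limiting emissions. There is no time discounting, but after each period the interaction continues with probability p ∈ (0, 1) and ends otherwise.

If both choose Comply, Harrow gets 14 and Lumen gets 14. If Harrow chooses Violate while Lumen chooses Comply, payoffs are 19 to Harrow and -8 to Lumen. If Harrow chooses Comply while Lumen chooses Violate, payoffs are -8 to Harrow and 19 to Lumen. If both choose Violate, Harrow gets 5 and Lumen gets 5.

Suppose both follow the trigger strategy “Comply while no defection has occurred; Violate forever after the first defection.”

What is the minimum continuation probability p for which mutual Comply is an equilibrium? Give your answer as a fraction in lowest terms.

Expected cooperation value is 14 + p·14 + p²·14 + … = 14/(1−p); deviation gives 19 + p·5/(1−p).
14 ≥ 19(1−p) + 5p ⇒ 14p ≥ 5 ⇒ p ≥ 5/14.

5/14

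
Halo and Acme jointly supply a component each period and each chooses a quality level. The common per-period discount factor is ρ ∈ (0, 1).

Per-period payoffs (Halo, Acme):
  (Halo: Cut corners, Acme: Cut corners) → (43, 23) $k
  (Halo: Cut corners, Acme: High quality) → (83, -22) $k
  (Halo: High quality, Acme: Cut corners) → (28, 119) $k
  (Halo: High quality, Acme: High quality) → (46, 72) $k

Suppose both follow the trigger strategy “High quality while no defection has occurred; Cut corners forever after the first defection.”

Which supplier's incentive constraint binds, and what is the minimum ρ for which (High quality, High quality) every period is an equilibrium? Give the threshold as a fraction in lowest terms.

Halo; ρ ≥ 37/40

Halo: cooperation gives 46 each period; deviation gives 83 once then 43 forever.
  46/(1−ρ) ≥ 83 + 43ρ/(1−ρ) ⇒ ρ ≥ 37/40.
Acme: cooperation gives 72 each period; deviation gives 119 once then 23 forever.
  ρ ≥ 47/96.
Both must hold, so the binding constraint is Halo's: ρ ≥ 37/40.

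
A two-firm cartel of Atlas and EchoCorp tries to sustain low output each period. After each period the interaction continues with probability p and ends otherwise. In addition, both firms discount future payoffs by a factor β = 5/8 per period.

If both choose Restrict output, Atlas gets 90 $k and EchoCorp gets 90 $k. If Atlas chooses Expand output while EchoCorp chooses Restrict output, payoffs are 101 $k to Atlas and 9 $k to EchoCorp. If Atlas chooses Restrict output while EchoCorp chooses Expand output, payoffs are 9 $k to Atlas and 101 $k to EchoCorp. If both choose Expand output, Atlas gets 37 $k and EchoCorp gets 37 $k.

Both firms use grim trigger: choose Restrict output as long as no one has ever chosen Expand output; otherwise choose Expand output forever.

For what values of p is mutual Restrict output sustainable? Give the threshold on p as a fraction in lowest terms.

Expected continuation weight on next period's payoff is β·p = 5/8·p, which plays the role of the discount factor.
Cooperation requires 5/8·p ≥ (101−90)/(101−37) = 11/64, hence p ≥ 11/40.

11/40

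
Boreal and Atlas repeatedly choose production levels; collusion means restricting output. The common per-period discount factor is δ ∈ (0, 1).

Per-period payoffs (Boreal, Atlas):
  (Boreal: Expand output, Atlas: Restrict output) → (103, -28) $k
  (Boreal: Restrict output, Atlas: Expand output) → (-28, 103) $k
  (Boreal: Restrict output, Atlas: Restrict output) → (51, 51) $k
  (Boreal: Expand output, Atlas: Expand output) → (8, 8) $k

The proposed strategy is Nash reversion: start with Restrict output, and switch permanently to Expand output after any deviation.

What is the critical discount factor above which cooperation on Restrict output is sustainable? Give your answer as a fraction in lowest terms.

52/95

One-period gain from deviating is 103 − 51 = 52. The loss is 51 − 8 = 43 in every subsequent period, with present value 43·δ/(1−δ).
Deviation is unprofitable when 43·δ/(1−δ) ≥ 52, i.e. δ/(1−δ) ≥ 52/43.
Equivalently δ ≥ 52/(52+43) = 52/95.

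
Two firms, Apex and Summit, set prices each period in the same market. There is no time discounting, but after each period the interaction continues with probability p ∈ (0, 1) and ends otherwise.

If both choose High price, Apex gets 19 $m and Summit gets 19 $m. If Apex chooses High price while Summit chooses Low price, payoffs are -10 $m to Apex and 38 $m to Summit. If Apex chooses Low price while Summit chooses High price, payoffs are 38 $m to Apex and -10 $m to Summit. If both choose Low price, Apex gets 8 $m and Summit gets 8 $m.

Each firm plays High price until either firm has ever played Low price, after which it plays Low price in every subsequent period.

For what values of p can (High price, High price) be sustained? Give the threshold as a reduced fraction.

19/30

Expected cooperation value is 19 + p·19 + p²·19 + … = 19/(1−p); deviation gives 38 + p·8/(1−p).
19 ≥ 38(1−p) + 8p ⇒ 30p ≥ 19 ⇒ p ≥ 19/30.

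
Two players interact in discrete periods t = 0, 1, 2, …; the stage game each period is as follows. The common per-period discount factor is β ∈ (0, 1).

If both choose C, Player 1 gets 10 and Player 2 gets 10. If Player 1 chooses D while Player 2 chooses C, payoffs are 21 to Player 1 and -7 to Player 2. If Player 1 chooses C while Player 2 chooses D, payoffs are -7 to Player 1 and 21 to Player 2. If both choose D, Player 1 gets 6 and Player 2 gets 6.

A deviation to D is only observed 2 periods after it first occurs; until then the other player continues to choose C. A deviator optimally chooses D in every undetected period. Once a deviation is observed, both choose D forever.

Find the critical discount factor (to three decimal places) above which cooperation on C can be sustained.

The best deviation is to choose D for all 2 undetected periods, earning 21 each, then 6 forever once detected.
Deviation value: 21(1−β^2)/(1−β) + 6β^2/(1−β); cooperation value: 10/(1−β).
IC: 10 ≥ 21(1−β^2) + 6β^2 = 21 − 15β^2.
So β^2 ≥ 11/15, giving β ≥ (11/15)^(1/2) ≈ 0.856.

0.856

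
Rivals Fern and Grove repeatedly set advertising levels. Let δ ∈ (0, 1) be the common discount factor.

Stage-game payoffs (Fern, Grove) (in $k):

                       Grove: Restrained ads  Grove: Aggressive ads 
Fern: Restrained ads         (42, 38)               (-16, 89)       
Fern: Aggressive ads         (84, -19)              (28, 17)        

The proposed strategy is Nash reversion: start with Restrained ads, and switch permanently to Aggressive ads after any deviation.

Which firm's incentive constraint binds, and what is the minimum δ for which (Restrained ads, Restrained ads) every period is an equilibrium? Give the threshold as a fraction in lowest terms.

Fern; δ ≥ 3/4

For Fern: deviation gain 84−42 = 42, per-period punishment loss 42−28 = 14. IC gives δ ≥ 42/56 = 3/4.
For Grove: gain 51, loss 21 per period, so δ ≥ 51/72 = 17/24.
The tighter constraint is Fern's, so cooperation needs δ ≥ 3/4.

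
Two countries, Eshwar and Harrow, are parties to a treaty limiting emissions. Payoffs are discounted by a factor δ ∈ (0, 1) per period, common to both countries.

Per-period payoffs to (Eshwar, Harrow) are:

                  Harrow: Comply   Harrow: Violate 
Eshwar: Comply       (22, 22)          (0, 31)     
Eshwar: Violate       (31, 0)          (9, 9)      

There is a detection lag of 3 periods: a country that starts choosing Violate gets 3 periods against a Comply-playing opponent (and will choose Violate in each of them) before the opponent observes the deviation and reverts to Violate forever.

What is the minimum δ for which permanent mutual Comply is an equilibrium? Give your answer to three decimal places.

Deviating for the 3 undetected periods gains 31−22 = 9 per period over cooperation, then loses 22−9 = 13 per period forever once punishment starts.
Gain: 9(1 + δ + … + δ^2); loss: 13·δ^3/(1−δ).
No profitable deviation ⇔ 9(1−δ^3) ≤ 13·δ^3, i.e. δ^3 ≥ 9/(9+13) = 9/22.
Hence δ ≥ (9/22)^(1/3) ≈ 0.742.

0.742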